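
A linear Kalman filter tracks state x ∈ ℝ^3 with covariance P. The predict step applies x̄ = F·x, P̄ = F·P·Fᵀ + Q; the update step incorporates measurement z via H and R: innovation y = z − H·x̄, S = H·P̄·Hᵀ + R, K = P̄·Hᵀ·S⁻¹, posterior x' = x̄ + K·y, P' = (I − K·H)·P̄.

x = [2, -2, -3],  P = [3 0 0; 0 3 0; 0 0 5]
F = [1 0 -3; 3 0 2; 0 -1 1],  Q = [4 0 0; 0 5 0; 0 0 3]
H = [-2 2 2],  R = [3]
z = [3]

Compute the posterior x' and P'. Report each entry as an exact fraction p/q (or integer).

x̄ = F·x = [11, 0, -1]
P̄ = F·P·Fᵀ + Q = [52 -21 -15; -21 52 10; -15 10 11]
y = z − H·x̄ = [27]
S = H·P̄·Hᵀ + R = [831]
K = P̄·Hᵀ·S⁻¹ = [-176/831; 166/831; 24/277]
x' = x̄ + K·y = [1463/277, 1494/277, 371/277]
P' = (I − K·H)·P̄ = [12236/831 11765/831 69/277; 11765/831 15656/831 -1214/277; 69/277 -1214/277 1319/277]

x' = [1463/277, 1494/277, 371/277]
P' = [12236/831 11765/831 69/277; 11765/831 15656/831 -1214/277; 69/277 -1214/277 1319/277]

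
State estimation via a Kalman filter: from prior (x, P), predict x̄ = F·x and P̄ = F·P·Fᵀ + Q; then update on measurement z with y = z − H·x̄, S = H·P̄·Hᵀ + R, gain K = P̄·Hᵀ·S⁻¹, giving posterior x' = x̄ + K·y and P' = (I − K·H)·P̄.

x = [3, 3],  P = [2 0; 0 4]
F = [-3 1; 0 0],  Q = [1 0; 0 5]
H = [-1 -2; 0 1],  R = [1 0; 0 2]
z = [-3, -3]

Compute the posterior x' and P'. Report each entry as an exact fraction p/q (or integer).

x' = [891/208, -45/52]
P' = [1081/208 -115/52; -115/52 15/13]

x̄ = F·x = [-6, 0]
P̄ = F·P·Fᵀ + Q = [23 0; 0 5]
y = z − H·x̄ = [-9, -3]
S = H·P̄·Hᵀ + R = [44 -10; -10 7]
K = P̄·Hᵀ·S⁻¹ = [-161/208 -115/104; -5/52 15/26]
x' = x̄ + K·y = [891/208, -45/52]
P' = (I − K·H)·P̄ = [1081/208 -115/52; -115/52 15/13]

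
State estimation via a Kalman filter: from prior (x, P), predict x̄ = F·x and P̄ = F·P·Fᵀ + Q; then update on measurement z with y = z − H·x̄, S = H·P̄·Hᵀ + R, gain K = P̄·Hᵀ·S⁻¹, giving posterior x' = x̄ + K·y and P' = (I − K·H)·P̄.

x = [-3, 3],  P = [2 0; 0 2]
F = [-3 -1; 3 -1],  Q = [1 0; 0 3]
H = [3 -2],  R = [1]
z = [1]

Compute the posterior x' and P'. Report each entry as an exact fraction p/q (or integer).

x' = [-1051/474, -917/237]
P' = [929/474 673/237; 673/237 1033/237]

x̄ = F·x = [6, -12]
P̄ = F·P·Fᵀ + Q = [21 -16; -16 23]
y = z − H·x̄ = [-41]
S = H·P̄·Hᵀ + R = [474]
K = P̄·Hᵀ·S⁻¹ = [95/474; -47/237]
x' = x̄ + K·y = [-1051/474, -917/237]
P' = (I − K·H)·P̄ = [929/474 673/237; 673/237 1033/237]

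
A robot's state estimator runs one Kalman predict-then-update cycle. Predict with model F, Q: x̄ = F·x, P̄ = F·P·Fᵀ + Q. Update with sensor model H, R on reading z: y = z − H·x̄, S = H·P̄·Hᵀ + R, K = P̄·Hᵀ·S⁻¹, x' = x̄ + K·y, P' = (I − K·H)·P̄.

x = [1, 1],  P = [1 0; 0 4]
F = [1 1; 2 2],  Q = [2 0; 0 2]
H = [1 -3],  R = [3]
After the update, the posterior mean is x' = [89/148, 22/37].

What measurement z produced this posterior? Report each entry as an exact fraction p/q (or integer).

x̄ = F·x = [2, 4]
P̄ = F·P·Fᵀ + Q = [7 10; 10 22]
S = H·P̄·Hᵀ + R = [148]
K = P̄·Hᵀ·S⁻¹ = [-23/148; -14/37]
x' − x̄ = [-207/148, -126/37] = K·y
y = (KᵀK)⁻¹·Kᵀ·(x' − x̄) = [9]
z = y + H·x̄ = [9] + [-10] = [-1]

z = [-1]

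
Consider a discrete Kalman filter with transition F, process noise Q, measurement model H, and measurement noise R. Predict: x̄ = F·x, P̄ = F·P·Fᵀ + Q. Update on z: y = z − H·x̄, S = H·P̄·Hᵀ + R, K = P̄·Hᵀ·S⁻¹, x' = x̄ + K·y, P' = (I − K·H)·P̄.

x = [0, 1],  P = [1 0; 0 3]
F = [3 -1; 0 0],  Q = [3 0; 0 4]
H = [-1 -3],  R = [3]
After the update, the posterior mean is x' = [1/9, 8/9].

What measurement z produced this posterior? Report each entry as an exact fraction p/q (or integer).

x̄ = F·x = [-1, 0]
P̄ = F·P·Fᵀ + Q = [15 0; 0 4]
S = H·P̄·Hᵀ + R = [54]
K = P̄·Hᵀ·S⁻¹ = [-5/18; -2/9]
x' − x̄ = [10/9, 8/9] = K·y
y = (KᵀK)⁻¹·Kᵀ·(x' − x̄) = [-4]
z = y + H·x̄ = [-4] + [1] = [-3]

z = [-3]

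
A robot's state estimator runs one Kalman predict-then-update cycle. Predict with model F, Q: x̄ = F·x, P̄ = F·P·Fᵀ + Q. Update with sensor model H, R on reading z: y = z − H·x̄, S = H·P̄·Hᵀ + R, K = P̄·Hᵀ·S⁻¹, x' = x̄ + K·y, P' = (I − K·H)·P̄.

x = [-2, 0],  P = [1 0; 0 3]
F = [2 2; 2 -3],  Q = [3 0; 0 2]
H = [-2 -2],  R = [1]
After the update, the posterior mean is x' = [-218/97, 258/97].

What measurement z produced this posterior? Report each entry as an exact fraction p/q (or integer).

x̄ = F·x = [-4, -4]
P̄ = F·P·Fᵀ + Q = [19 -14; -14 33]
S = H·P̄·Hᵀ + R = [97]
K = P̄·Hᵀ·S⁻¹ = [-10/97; -38/97]
x' − x̄ = [170/97, 646/97] = K·y
y = (KᵀK)⁻¹·Kᵀ·(x' − x̄) = [-17]
z = y + H·x̄ = [-17] + [16] = [-1]

z = [-1]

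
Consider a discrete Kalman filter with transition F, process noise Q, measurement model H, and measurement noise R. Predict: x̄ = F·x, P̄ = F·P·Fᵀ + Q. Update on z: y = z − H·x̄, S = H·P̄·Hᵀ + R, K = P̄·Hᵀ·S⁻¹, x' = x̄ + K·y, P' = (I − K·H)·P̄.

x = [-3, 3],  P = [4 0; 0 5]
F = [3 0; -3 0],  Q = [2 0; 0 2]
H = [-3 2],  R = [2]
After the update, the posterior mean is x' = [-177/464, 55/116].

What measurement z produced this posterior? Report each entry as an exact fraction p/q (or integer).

x̄ = F·x = [-9, 9]
P̄ = F·P·Fᵀ + Q = [38 -36; -36 38]
S = H·P̄·Hᵀ + R = [928]
K = P̄·Hᵀ·S⁻¹ = [-93/464; 23/116]
x' − x̄ = [3999/464, -989/116] = K·y
y = (KᵀK)⁻¹·Kᵀ·(x' − x̄) = [-43]
z = y + H·x̄ = [-43] + [45] = [2]

z = [2]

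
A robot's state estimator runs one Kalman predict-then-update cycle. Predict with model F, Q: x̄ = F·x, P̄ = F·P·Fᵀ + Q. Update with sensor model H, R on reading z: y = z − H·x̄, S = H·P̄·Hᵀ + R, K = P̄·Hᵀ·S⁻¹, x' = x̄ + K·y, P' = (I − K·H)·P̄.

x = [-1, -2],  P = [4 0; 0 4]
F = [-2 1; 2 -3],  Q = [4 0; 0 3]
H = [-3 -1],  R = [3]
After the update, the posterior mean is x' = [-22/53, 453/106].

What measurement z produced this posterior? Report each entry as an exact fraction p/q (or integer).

z = [-3]

x̄ = F·x = [0, 4]
P̄ = F·P·Fᵀ + Q = [24 -28; -28 55]
S = H·P̄·Hᵀ + R = [106]
K = P̄·Hᵀ·S⁻¹ = [-22/53; 29/106]
x' − x̄ = [-22/53, 29/106] = K·y
y = (KᵀK)⁻¹·Kᵀ·(x' − x̄) = [1]
z = y + H·x̄ = [1] + [-4] = [-3]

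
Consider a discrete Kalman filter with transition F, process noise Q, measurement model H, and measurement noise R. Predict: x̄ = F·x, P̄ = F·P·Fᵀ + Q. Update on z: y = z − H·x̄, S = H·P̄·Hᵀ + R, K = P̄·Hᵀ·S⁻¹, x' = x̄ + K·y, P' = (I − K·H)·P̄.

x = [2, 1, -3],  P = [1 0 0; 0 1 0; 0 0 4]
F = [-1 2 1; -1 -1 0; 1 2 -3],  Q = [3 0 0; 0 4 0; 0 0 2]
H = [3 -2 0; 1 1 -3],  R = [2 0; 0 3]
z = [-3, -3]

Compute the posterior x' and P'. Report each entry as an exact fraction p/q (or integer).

x̄ = F·x = [-3, -3, 13]
P̄ = F·P·Fᵀ + Q = [12 -1 -9; -1 6 -3; -9 -3 43]
y = z − H·x̄ = [0, 42]
S = H·P̄·Hᵀ + R = [146 86; 86 478]
K = P̄·Hᵀ·S⁻¹ = [1862/7799 285/7799; -4187/31196 1667/31196; 261/7799 -4695/15598]
x' = x̄ + K·y = [-11427/7799, -11787/15598, 2792/7799]
P' = (I − K·H)·P̄ = [12002/7799 16141/7799 9096/7799; 16141/7799 101033/31196 13383/7799; 9096/7799 13383/7799 19681/15598]

x' = [-11427/7799, -11787/15598, 2792/7799]
P' = [12002/7799 16141/7799 9096/7799; 16141/7799 101033/31196 13383/7799; 9096/7799 13383/7799 19681/15598]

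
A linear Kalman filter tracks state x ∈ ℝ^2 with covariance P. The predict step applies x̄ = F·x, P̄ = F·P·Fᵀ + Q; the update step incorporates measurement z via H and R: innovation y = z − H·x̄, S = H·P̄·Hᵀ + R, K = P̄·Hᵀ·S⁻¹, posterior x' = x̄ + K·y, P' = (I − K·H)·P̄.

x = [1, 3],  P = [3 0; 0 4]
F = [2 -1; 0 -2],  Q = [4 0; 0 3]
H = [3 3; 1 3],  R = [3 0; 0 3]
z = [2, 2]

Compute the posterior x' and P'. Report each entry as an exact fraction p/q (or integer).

x̄ = F·x = [-1, -6]
P̄ = F·P·Fᵀ + Q = [20 8; 8 19]
y = z − H·x̄ = [23, 21]
S = H·P̄·Hᵀ + R = [498 327; 327 242]
K = P̄·Hᵀ·S⁻¹ = [1980/4529 -1852/4529; -551/4529 1961/4529]
x' = x̄ + K·y = [2119/4529, 1334/4529]
P' = (I − K·H)·P̄ = [5748/4529 -3768/4529; -3768/4529 3217/4529]

x' = [2119/4529, 1334/4529]
P' = [5748/4529 -3768/4529; -3768/4529 3217/4529]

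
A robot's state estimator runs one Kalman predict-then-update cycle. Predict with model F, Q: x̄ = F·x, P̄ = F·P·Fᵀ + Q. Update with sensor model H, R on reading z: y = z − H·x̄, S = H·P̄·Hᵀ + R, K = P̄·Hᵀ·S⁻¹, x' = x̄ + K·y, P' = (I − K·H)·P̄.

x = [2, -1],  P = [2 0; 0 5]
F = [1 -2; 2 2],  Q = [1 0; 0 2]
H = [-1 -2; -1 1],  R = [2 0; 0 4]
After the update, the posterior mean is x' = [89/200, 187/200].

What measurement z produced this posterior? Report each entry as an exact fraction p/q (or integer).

z = [-2, 1]

x̄ = F·x = [4, 2]
P̄ = F·P·Fᵀ + Q = [23 -16; -16 30]
S = H·P̄·Hᵀ + R = [81 -53; -53 89]
K = P̄·Hᵀ·S⁻¹ = [-633/2200 -1341/2200; -739/2200 697/2200]
x' − x̄ = [-711/200, -213/200] = K·y
y = (KᵀK)⁻¹·Kᵀ·(x' − x̄) = [6, 3]
z = y + H·x̄ = [6, 3] + [-8, -2] = [-2, 1]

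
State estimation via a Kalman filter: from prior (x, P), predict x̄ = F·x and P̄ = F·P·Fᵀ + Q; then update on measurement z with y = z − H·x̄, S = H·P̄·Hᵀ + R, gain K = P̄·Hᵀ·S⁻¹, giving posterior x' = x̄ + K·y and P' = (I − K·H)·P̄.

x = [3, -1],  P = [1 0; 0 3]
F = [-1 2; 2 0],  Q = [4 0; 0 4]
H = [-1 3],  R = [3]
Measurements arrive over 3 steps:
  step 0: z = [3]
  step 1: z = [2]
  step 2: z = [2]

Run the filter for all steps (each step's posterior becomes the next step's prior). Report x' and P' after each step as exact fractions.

step 0: x' = [-15/26, 1], P' = [1239/104 15/4; 15/4 3/2]
step 1: x' = [113522/54887, 73596/54887], P' = [263481/54887 84354/54887; 84354/54887 45152/54887]
step 2: x' = [8397938/6544703, 675572/594973], P' = [63207435/13089406 917013/594973; 917013/594973 487942/594973]

step 0: x̄ = F·x = [-5, 6]
step 0: P̄ = F·P·Fᵀ + Q = [17 -2; -2 8]
step 0: y = z − H·x̄ = [-20]
step 0: S = H·P̄·Hᵀ + R = [104]
step 0: K = P̄·Hᵀ·S⁻¹ = [-23/104; 1/4]
step 0: x' = x̄ + K·y = [-15/26, 1]
step 0: P' = (I − K·H)·P̄ = [1239/104 15/4; 15/4 3/2]
step 1: x̄ = F·x = [67/26, -15/13]
step 1: P̄ = F·P·Fᵀ + Q = [719/104 -459/52; -459/52 1343/26]
step 1: y = z − H·x̄ = [209/26]
step 1: S = H·P̄·Hᵀ + R = [54887/104]
step 1: K = P̄·Hᵀ·S⁻¹ = [-3473/54887; 17034/54887]
step 1: x' = x̄ + K·y = [113522/54887, 73596/54887]
step 1: P' = (I − K·H)·P̄ = [263481/54887 84354/54887; 84354/54887 45152/54887]
step 2: x̄ = F·x = [4810/7841, 227044/54887]
step 2: P̄ = F·P·Fᵀ + Q = [46603/7841 -27078/7841; -27078/7841 1273472/54887]
step 2: y = z − H·x̄ = [-537688/54887]
step 2: S = H·P̄·Hᵀ + R = [13089406/54887]
step 2: K = P̄·Hᵀ·S⁻¹ = [-894859/13089406; 182271/594973]
step 2: x' = x̄ + K·y = [8397938/6544703, 675572/594973]
step 2: P' = (I − K·H)·P̄ = [63207435/13089406 917013/594973; 917013/594973 487942/594973]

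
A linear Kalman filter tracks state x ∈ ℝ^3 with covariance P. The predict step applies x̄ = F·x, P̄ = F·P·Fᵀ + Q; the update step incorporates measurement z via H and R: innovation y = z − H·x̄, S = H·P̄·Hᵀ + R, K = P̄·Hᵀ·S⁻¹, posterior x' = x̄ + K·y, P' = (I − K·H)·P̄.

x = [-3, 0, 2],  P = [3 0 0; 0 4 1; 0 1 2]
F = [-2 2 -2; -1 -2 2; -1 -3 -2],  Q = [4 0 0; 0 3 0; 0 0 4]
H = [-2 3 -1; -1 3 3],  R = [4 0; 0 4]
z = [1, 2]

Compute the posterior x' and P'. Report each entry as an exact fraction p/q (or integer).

x' = [538609/91865, 356572/91865, -115752/91865]
P' = [1120264/91865 633392/91865 -262092/91865; 633392/91865 383011/91865 -162851/91865; -262092/91865 -162851/91865 106411/91865]

x̄ = F·x = [2, 7, -1]
P̄ = F·P·Fᵀ + Q = [32 -10 -8; -10 22 17; -8 17 63]
y = z − H·x̄ = [-17, -14]
S = H·P̄·Hᵀ + R = [379 305; 305 1215]
K = P̄·Hᵀ·S⁻¹ = [-3913/18373 -1591/91865; 2255/18373 6772/91865; -3539/18373 23193/91865]
x' = x̄ + K·y = [538609/91865, 356572/91865, -115752/91865]
P' = (I − K·H)·P̄ = [1120264/91865 633392/91865 -262092/91865; 633392/91865 383011/91865 -162851/91865; -262092/91865 -162851/91865 106411/91865]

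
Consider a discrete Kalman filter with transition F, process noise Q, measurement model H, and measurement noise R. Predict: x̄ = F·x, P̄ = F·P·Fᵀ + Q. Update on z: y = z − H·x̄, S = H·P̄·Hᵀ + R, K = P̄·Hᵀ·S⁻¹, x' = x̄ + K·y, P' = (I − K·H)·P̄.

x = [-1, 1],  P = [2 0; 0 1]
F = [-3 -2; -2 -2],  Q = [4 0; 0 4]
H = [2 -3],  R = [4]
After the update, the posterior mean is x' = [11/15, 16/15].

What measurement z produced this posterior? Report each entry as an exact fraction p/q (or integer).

x̄ = F·x = [1, 0]
P̄ = F·P·Fᵀ + Q = [26 16; 16 16]
S = H·P̄·Hᵀ + R = [60]
K = P̄·Hᵀ·S⁻¹ = [1/15; -4/15]
x' − x̄ = [-4/15, 16/15] = K·y
y = (KᵀK)⁻¹·Kᵀ·(x' − x̄) = [-4]
z = y + H·x̄ = [-4] + [2] = [-2]

z = [-2]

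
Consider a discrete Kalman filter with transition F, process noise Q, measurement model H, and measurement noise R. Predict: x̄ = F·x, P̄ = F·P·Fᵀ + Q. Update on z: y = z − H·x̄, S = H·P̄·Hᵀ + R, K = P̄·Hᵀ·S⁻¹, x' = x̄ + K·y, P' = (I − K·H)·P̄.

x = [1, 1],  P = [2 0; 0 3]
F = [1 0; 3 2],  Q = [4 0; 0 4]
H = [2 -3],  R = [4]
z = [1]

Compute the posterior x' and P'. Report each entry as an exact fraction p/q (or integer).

x' = [89/131, 25/131]
P' = [768/131 516/131; 516/131 404/131]

x̄ = F·x = [1, 5]
P̄ = F·P·Fᵀ + Q = [6 6; 6 34]
y = z − H·x̄ = [14]
S = H·P̄·Hᵀ + R = [262]
K = P̄·Hᵀ·S⁻¹ = [-3/131; -45/131]
x' = x̄ + K·y = [89/131, 25/131]
P' = (I − K·H)·P̄ = [768/131 516/131; 516/131 404/131]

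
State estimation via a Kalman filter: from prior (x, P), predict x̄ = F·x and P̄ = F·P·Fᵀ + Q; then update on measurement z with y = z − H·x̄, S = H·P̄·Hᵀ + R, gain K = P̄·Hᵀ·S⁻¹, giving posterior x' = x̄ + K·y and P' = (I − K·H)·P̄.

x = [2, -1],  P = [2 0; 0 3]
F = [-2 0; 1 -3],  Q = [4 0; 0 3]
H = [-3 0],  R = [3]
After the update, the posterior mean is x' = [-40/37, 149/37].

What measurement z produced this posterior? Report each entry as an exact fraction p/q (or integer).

x̄ = F·x = [-4, 5]
P̄ = F·P·Fᵀ + Q = [12 -4; -4 32]
S = H·P̄·Hᵀ + R = [111]
K = P̄·Hᵀ·S⁻¹ = [-12/37; 4/37]
x' − x̄ = [108/37, -36/37] = K·y
y = (KᵀK)⁻¹·Kᵀ·(x' − x̄) = [-9]
z = y + H·x̄ = [-9] + [12] = [3]

z = [3]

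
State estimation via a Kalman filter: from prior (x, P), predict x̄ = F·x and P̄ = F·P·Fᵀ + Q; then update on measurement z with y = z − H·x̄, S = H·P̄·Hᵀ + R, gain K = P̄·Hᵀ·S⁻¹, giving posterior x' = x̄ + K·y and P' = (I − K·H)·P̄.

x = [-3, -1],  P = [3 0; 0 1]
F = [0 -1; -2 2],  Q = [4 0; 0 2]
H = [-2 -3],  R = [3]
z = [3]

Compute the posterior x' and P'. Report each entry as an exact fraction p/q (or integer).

x̄ = F·x = [1, 4]
P̄ = F·P·Fᵀ + Q = [5 -2; -2 18]
y = z − H·x̄ = [17]
S = H·P̄·Hᵀ + R = [161]
K = P̄·Hᵀ·S⁻¹ = [-4/161; -50/161]
x' = x̄ + K·y = [93/161, -206/161]
P' = (I − K·H)·P̄ = [789/161 -522/161; -522/161 398/161]

x' = [93/161, -206/161]
P' = [789/161 -522/161; -522/161 398/161]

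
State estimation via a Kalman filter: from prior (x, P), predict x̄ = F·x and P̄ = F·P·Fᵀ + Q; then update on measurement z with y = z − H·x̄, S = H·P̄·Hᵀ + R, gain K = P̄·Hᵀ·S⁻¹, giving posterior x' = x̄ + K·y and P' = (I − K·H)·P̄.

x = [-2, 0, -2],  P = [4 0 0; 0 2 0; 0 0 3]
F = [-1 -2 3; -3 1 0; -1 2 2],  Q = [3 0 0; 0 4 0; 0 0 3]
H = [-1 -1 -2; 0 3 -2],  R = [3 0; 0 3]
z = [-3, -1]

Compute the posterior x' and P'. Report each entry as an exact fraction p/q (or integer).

x̄ = F·x = [-4, 6, -2]
P̄ = F·P·Fᵀ + Q = [42 8 14; 8 42 16; 14 16 27]
y = z − H·x̄ = [-5, -23]
S = H·P̄·Hᵀ + R = [331 -78; -78 297]
K = P̄·Hᵀ·S⁻¹ = [-7826/30741 -7408/92223; -5674/30741 24718/92223; -2824/10247 -2846/30741]
x' = x̄ + K·y = [-81118/92223, 69934/92223, 46336/30741]
P' = (I − K·H)·P̄ = [2012450/92223 -491060/92223 -241826/30741; -491060/92223 154070/92223 64676/30741; -241826/30741 64676/30741 33761/10247]

x' = [-81118/92223, 69934/92223, 46336/30741]
P' = [2012450/92223 -491060/92223 -241826/30741; -491060/92223 154070/92223 64676/30741; -241826/30741 64676/30741 33761/10247]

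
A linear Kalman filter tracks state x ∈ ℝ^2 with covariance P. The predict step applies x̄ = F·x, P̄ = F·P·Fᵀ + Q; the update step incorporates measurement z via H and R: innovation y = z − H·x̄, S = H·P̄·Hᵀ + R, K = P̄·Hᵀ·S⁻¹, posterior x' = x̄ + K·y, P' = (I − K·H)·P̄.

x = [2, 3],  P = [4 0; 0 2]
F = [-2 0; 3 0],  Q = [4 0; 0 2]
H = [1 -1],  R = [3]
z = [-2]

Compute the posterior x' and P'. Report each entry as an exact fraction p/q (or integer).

x' = [-84/109, 158/109]
P' = [244/109 112/109; 112/109 298/109]

x̄ = F·x = [-4, 6]
P̄ = F·P·Fᵀ + Q = [20 -24; -24 38]
y = z − H·x̄ = [8]
S = H·P̄·Hᵀ + R = [109]
K = P̄·Hᵀ·S⁻¹ = [44/109; -62/109]
x' = x̄ + K·y = [-84/109, 158/109]
P' = (I − K·H)·P̄ = [244/109 112/109; 112/109 298/109]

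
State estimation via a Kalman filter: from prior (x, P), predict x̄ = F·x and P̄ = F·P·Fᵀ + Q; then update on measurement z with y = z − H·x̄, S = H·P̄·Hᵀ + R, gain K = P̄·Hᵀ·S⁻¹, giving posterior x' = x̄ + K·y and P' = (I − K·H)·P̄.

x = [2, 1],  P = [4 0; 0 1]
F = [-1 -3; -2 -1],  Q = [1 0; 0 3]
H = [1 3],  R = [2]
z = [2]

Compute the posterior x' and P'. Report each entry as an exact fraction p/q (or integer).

x̄ = F·x = [-5, -5]
P̄ = F·P·Fᵀ + Q = [14 11; 11 20]
y = z − H·x̄ = [22]
S = H·P̄·Hᵀ + R = [262]
K = P̄·Hᵀ·S⁻¹ = [47/262; 71/262]
x' = x̄ + K·y = [-138/131, 126/131]
P' = (I − K·H)·P̄ = [1459/262 -455/262; -455/262 199/262]

x' = [-138/131, 126/131]
P' = [1459/262 -455/262; -455/262 199/262]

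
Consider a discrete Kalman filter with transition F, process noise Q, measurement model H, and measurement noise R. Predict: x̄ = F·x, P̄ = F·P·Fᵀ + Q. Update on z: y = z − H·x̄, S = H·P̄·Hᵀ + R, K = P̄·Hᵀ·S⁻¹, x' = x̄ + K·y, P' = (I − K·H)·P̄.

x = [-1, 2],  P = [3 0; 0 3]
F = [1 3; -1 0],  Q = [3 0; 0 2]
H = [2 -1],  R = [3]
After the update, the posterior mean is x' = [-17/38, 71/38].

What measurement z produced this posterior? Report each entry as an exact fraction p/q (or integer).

z = [-3]

x̄ = F·x = [5, 1]
P̄ = F·P·Fᵀ + Q = [33 -3; -3 5]
S = H·P̄·Hᵀ + R = [152]
K = P̄·Hᵀ·S⁻¹ = [69/152; -11/152]
x' − x̄ = [-207/38, 33/38] = K·y
y = (KᵀK)⁻¹·Kᵀ·(x' − x̄) = [-12]
z = y + H·x̄ = [-12] + [9] = [-3]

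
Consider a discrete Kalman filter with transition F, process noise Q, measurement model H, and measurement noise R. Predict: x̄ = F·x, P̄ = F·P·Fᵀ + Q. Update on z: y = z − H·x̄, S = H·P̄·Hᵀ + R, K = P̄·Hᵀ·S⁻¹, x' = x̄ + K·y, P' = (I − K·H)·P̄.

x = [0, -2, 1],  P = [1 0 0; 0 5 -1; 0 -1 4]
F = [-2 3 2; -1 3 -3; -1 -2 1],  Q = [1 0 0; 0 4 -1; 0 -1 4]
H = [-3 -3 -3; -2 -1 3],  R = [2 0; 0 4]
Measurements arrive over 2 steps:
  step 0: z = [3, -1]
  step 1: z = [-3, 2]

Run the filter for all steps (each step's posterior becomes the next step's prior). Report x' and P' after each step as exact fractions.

step 0: x̄ = F·x = [-4, -9, 5]
step 0: P̄ = F·P·Fᵀ + Q = [54 26 -19; 26 104 -51; -19 -51 33]
step 0: y = z − H·x̄ = [-21, -33]
step 0: S = H·P̄·Hᵀ + R = [929 936; 936 1259]
step 0: K = P̄·Hᵀ·S⁻¹ = [-51621/293515 -6151/293515; -9159/293515 -65229/293515; -36219/293515 70756/293515]
step 0: x' = x̄ + K·y = [112964/293515, -296739/293515, -106774/293515]
step 0: P' = (I − K·H)·P̄ = [5228326/293515 -6503446/293515 1309534/293515; -6503446/293515 8199116/293515 -1689564/293515; 1309534/293515 -1689564/293515 404176/293515]
step 1: x̄ = F·x = [-1329693/293515, -682859/293515, 74748/58703]
step 1: P̄ = F·P·Fᵀ + Q = [143905879/293515 150661482/293515 -9596342/58703; 150661482/293515 161122046/293515 -10311195/58703; -9596342/58703 -10311195/58703 3545686/58703]
step 1: y = z − H·x̄ = [-5796981/293515, -775287/58703]
step 1: S = H·P̄·Hᵀ + R = [3825622571/293515 599295972/58703; 599295972/58703 477047558/58703]
step 1: K = P̄·Hᵀ·S⁻¹ = [-32862586089/248927610583 -19498238723/248927610583; -22055600517/248927610583 -73390825843/497855221166; -27262604325/248927610583 110389650049/497855221166]
step 1: x' = x̄ + K·y = [-221146650447/248927610583, 682219449731/497855221166, 252906004245/497855221166]
step 1: P' = (I − K·H)·P̄ = [530424818142/248927610583 -627101490910/248927610583 118585063494/248927610583; -627101490910/248927610583 1663200153635/497855221166 -379589704459/497855221166; 118585063494/248927610583 -379589704459/497855221166 178769716571/497855221166]

step 0: x' = [112964/293515, -296739/293515, -106774/293515], P' = [5228326/293515 -6503446/293515 1309534/293515; -6503446/293515 8199116/293515 -1689564/293515; 1309534/293515 -1689564/293515 404176/293515]
step 1: x' = [-221146650447/248927610583, 682219449731/497855221166, 252906004245/497855221166], P' = [530424818142/248927610583 -627101490910/248927610583 118585063494/248927610583; -627101490910/248927610583 1663200153635/497855221166 -379589704459/497855221166; 118585063494/248927610583 -379589704459/497855221166 178769716571/497855221166]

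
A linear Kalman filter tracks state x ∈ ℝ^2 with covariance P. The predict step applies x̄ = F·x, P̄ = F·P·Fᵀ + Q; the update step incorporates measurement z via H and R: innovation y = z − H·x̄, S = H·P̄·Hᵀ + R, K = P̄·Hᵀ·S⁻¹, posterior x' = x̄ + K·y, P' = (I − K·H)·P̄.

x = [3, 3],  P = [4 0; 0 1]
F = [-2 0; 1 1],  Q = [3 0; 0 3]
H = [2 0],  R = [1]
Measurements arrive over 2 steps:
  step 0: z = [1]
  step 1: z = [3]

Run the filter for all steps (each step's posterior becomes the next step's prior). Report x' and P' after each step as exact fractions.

step 0: x̄ = F·x = [-6, 6]
step 0: P̄ = F·P·Fᵀ + Q = [19 -8; -8 8]
step 0: y = z − H·x̄ = [13]
step 0: S = H·P̄·Hᵀ + R = [77]
step 0: K = P̄·Hᵀ·S⁻¹ = [38/77; -16/77]
step 0: x' = x̄ + K·y = [32/77, 254/77]
step 0: P' = (I − K·H)·P̄ = [19/77 -8/77; -8/77 360/77]
step 1: x̄ = F·x = [-64/77, 26/7]
step 1: P̄ = F·P·Fᵀ + Q = [307/77 -2/7; -2/7 54/7]
step 1: y = z − H·x̄ = [359/77]
step 1: S = H·P̄·Hᵀ + R = [1305/77]
step 1: K = P̄·Hᵀ·S⁻¹ = [614/1305; -44/1305]
step 1: x' = x̄ + K·y = [1778/1305, 4642/1305]
step 1: P' = (I − K·H)·P̄ = [307/1305 -22/1305; -22/1305 10042/1305]

step 0: x' = [32/77, 254/77], P' = [19/77 -8/77; -8/77 360/77]
step 1: x' = [1778/1305, 4642/1305], P' = [307/1305 -22/1305; -22/1305 10042/1305]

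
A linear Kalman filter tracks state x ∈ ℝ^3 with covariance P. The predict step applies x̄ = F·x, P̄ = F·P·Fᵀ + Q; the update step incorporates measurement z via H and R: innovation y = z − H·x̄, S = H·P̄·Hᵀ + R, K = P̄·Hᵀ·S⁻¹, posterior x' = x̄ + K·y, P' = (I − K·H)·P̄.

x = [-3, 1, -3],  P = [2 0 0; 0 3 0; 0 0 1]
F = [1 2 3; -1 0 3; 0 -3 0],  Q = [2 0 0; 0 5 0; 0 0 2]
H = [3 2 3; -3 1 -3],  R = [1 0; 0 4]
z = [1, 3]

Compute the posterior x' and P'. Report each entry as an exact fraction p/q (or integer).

x̄ = F·x = [-10, -6, -3]
P̄ = F·P·Fᵀ + Q = [25 7 -18; 7 16 0; -18 0 29]
y = z − H·x̄ = [52, -30]
S = H·P̄·Hᵀ + R = [311 -151; -151 140]
K = P̄·Hᵀ·S⁻¹ = [2786/20739 931/20739; 215/669 208/669; -121/6913 -1760/6913]
x' = x̄ + K·y = [-90448/20739, 926/669, 25769/6913]
P' = (I − K·H)·P̄ = [433999/20739 70/669 -144839/6913; 70/669 349/669 -77/223; -144839/6913 -77/223 146390/6913]

x' = [-90448/20739, 926/669, 25769/6913]
P' = [433999/20739 70/669 -144839/6913; 70/669 349/669 -77/223; -144839/6913 -77/223 146390/6913]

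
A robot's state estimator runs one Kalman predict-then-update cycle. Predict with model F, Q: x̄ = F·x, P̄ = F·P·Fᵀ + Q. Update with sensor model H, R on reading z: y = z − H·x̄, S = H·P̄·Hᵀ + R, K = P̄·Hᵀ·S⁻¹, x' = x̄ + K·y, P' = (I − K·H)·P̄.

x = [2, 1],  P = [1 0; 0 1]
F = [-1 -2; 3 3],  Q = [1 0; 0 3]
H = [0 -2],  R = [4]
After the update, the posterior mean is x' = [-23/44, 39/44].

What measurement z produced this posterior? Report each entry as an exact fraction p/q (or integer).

x̄ = F·x = [-4, 9]
P̄ = F·P·Fᵀ + Q = [6 -9; -9 21]
S = H·P̄·Hᵀ + R = [88]
K = P̄·Hᵀ·S⁻¹ = [9/44; -21/44]
x' − x̄ = [153/44, -357/44] = K·y
y = (KᵀK)⁻¹·Kᵀ·(x' − x̄) = [17]
z = y + H·x̄ = [17] + [-18] = [-1]

z = [-1]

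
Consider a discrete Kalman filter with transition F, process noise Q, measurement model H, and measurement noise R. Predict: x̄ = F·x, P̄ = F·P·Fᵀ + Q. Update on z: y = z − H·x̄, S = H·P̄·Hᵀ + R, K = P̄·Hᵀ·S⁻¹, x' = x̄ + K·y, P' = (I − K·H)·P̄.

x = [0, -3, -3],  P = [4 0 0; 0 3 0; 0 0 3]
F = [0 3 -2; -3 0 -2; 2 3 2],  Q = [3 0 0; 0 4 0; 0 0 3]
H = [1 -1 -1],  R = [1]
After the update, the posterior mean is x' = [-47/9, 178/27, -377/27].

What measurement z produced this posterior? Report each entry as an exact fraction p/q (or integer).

x̄ = F·x = [-3, 6, -15]
P̄ = F·P·Fᵀ + Q = [42 12 15; 12 52 -36; 15 -36 58]
S = H·P̄·Hᵀ + R = [27]
K = P̄·Hᵀ·S⁻¹ = [5/9; -4/27; -7/27]
x' − x̄ = [-20/9, 16/27, 28/27] = K·y
y = (KᵀK)⁻¹·Kᵀ·(x' − x̄) = [-4]
z = y + H·x̄ = [-4] + [6] = [2]

z = [2]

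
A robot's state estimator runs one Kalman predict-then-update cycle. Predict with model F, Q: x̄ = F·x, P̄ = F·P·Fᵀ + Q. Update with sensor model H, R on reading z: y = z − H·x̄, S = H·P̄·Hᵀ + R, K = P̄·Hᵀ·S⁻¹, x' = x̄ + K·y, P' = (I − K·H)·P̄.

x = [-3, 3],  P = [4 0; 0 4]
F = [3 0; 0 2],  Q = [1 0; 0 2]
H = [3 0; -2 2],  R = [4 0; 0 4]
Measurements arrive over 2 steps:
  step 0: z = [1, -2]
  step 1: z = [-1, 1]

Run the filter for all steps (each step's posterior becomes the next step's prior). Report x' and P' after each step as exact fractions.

step 0: x̄ = F·x = [-9, 6]
step 0: P̄ = F·P·Fᵀ + Q = [37 0; 0 18]
step 0: y = z − H·x̄ = [28, -32]
step 0: S = H·P̄·Hᵀ + R = [337 -222; -222 224]
step 0: K = P̄·Hᵀ·S⁻¹ = [2109/6551 -74/6551; 1998/6551 3033/6551]
step 0: x' = x̄ + K·y = [2461/6551, -1806/6551]
step 0: P' = (I − K·H)·P̄ = [2812/6551 2664/6551; 2664/6551 8730/6551]
step 1: x̄ = F·x = [7383/6551, -3612/6551]
step 1: P̄ = F·P·Fᵀ + Q = [31859/6551 15984/6551; 15984/6551 48022/6551]
step 1: y = z − H·x̄ = [-28700/6551, 28541/6551]
step 1: S = H·P̄·Hᵀ + R = [312935/6551 -95250/6551; -95250/6551 217856/6551]
step 1: K = P̄·Hᵀ·S⁻¹ = [679203/2255465 -6350/451093; 631578/2255465 187903/451093]
step 1: x' = x̄ + K·y = [-114401/451093, 16537/451093]
step 1: P' = (I − K·H)·P̄ = [905604/2255465 842104/2255465; 842104/2255465 2721134/2255465]

step 0: x' = [2461/6551, -1806/6551], P' = [2812/6551 2664/6551; 2664/6551 8730/6551]
step 1: x' = [-114401/451093, 16537/451093], P' = [905604/2255465 842104/2255465; 842104/2255465 2721134/2255465]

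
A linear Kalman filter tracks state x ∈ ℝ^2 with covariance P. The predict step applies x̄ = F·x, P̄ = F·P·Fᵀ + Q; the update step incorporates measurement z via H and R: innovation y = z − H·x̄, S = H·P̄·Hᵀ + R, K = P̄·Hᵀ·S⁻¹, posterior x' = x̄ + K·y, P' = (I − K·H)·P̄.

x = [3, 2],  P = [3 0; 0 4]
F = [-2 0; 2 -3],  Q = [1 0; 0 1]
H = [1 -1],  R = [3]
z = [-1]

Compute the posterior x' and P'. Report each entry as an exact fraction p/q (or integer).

x̄ = F·x = [-6, 0]
P̄ = F·P·Fᵀ + Q = [13 -12; -12 49]
y = z − H·x̄ = [5]
S = H·P̄·Hᵀ + R = [89]
K = P̄·Hᵀ·S⁻¹ = [25/89; -61/89]
x' = x̄ + K·y = [-409/89, -305/89]
P' = (I − K·H)·P̄ = [532/89 457/89; 457/89 640/89]

x' = [-409/89, -305/89]
P' = [532/89 457/89; 457/89 640/89]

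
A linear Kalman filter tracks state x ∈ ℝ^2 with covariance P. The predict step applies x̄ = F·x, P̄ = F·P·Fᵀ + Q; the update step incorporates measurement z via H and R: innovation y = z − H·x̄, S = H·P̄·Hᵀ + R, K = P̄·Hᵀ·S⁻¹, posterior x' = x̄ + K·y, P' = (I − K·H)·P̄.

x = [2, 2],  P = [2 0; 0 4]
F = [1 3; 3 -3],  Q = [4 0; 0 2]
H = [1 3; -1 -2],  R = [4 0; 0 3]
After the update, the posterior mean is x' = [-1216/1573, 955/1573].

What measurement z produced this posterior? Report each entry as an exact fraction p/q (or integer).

z = [3, 2]

x̄ = F·x = [8, 0]
P̄ = F·P·Fᵀ + Q = [42 -30; -30 56]
S = H·P̄·Hᵀ + R = [370 -228; -228 149]
K = P̄·Hᵀ·S⁻¹ = [-1524/1573 -2142/1573; 933/1573 562/1573]
x' − x̄ = [-13800/1573, 955/1573] = K·y
y = (KᵀK)⁻¹·Kᵀ·(x' − x̄) = [-5, 10]
z = y + H·x̄ = [-5, 10] + [8, -8] = [3, 2]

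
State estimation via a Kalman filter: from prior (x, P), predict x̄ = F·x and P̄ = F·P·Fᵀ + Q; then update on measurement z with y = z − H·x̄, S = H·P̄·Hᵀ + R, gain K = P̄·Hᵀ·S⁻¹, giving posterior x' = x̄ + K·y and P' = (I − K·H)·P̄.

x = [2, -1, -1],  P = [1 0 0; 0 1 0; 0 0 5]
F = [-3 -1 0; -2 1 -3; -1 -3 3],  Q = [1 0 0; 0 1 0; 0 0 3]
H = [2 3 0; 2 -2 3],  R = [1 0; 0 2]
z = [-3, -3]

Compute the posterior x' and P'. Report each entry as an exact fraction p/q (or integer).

x̄ = F·x = [-5, -2, -2]
P̄ = F·P·Fᵀ + Q = [11 5 6; 5 51 -46; 6 -46 58]
y = z − H·x̄ = [13, 9]
S = H·P̄·Hᵀ + R = [564 -630; -630 1356]
K = P̄·Hᵀ·S⁻¹ = [5756/30657 2235/20438; 6344/30657 -4505/61314; 119/10219 6451/30657]
x' = x̄ + K·y = [-8779/5574, 161/5574, 42/929]
P' = (I − K·H)·P̄ = [23680/30657 -13868/30657 -7599/10219; -13868/30657 11360/30657 15317/30657; -7599/10219 15317/30657 29710/30657]

x' = [-8779/5574, 161/5574, 42/929]
P' = [23680/30657 -13868/30657 -7599/10219; -13868/30657 11360/30657 15317/30657; -7599/10219 15317/30657 29710/30657]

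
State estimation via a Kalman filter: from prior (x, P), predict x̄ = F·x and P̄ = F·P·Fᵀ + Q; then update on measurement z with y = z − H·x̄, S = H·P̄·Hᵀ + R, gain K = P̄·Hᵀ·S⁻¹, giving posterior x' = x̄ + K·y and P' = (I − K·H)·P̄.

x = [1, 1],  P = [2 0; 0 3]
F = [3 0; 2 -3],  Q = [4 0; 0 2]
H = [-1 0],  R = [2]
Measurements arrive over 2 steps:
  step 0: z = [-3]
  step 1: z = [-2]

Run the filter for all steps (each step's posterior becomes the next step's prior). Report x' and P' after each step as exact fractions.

step 0: x' = [3, -1], P' = [11/6 1; 1 31]
step 1: x' = [118/45, 377/45], P' = [82/45 8/45; 8/45 12427/45]

step 0: x̄ = F·x = [3, -1]
step 0: P̄ = F·P·Fᵀ + Q = [22 12; 12 37]
step 0: y = z − H·x̄ = [0]
step 0: S = H·P̄·Hᵀ + R = [24]
step 0: K = P̄·Hᵀ·S⁻¹ = [-11/12; -1/2]
step 0: x' = x̄ + K·y = [3, -1]
step 0: P' = (I − K·H)·P̄ = [11/6 1; 1 31]
step 1: x̄ = F·x = [9, 9]
step 1: P̄ = F·P·Fᵀ + Q = [41/2 2; 2 829/3]
step 1: y = z − H·x̄ = [7]
step 1: S = H·P̄·Hᵀ + R = [45/2]
step 1: K = P̄·Hᵀ·S⁻¹ = [-41/45; -4/45]
step 1: x' = x̄ + K·y = [118/45, 377/45]
step 1: P' = (I − K·H)·P̄ = [82/45 8/45; 8/45 12427/45]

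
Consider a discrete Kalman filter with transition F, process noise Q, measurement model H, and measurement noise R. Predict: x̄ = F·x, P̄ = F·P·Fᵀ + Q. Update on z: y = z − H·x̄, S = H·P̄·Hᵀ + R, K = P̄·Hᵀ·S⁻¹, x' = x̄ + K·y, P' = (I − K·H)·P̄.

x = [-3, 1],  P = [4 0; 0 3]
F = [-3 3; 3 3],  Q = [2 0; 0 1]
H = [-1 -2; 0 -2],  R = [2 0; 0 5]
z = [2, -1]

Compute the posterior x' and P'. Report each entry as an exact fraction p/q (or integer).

x' = [-26522/18263, -198/2609]
P' = [114862/18263 -5840/2609; -5840/2609 3005/2609]

x̄ = F·x = [12, -6]
P̄ = F·P·Fᵀ + Q = [65 -9; -9 64]
y = z − H·x̄ = [2, -13]
S = H·P̄·Hᵀ + R = [287 238; 238 261]
K = P̄·Hᵀ·S⁻¹ = [-16551/18263 2336/2609; -85/2609 -1202/2609]
x' = x̄ + K·y = [-26522/18263, -198/2609]
P' = (I − K·H)·P̄ = [114862/18263 -5840/2609; -5840/2609 3005/2609]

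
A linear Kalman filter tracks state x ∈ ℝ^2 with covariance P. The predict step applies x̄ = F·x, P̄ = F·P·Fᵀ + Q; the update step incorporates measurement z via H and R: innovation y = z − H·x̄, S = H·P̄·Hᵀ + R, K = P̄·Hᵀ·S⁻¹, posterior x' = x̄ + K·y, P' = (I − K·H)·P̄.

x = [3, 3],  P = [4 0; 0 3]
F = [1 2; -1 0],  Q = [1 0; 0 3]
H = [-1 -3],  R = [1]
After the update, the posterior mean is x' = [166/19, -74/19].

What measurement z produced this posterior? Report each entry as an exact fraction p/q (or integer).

z = [3]

x̄ = F·x = [9, -3]
P̄ = F·P·Fᵀ + Q = [17 -4; -4 7]
S = H·P̄·Hᵀ + R = [57]
K = P̄·Hᵀ·S⁻¹ = [-5/57; -17/57]
x' − x̄ = [-5/19, -17/19] = K·y
y = (KᵀK)⁻¹·Kᵀ·(x' − x̄) = [3]
z = y + H·x̄ = [3] + [0] = [3]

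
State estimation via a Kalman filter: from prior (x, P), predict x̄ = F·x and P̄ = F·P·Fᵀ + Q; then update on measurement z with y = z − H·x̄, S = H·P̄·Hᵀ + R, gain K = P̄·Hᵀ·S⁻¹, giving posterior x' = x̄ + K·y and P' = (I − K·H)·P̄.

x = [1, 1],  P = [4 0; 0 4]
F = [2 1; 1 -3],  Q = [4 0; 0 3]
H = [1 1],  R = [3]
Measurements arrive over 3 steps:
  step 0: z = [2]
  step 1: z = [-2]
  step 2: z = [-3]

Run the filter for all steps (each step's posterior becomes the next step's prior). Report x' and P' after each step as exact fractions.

step 0: x̄ = F·x = [3, -2]
step 0: P̄ = F·P·Fᵀ + Q = [24 -4; -4 43]
step 0: y = z − H·x̄ = [1]
step 0: S = H·P̄·Hᵀ + R = [62]
step 0: K = P̄·Hᵀ·S⁻¹ = [10/31; 39/62]
step 0: x' = x̄ + K·y = [103/31, -85/62]
step 0: P' = (I − K·H)·P̄ = [544/31 -514/31; -514/31 1145/62]
step 1: x̄ = F·x = [327/62, 461/62]
step 1: P̄ = F·P·Fᵀ + Q = [1633/62 3881/62; 3881/62 17747/62]
step 1: y = z − H·x̄ = [-456/31]
step 1: S = H·P̄·Hᵀ + R = [13664/31]
step 1: K = P̄·Hᵀ·S⁻¹ = [2757/13664; 5407/6832]
step 1: x' = x̄ + K·y = [3939/1708, -1796/427]
step 1: P' = (I − K·H)·P̄ = [114697/13664 -53213/6832; -53213/6832 34717/3416]
step 2: x̄ = F·x = [347/854, 25491/1708]
step 2: P̄ = F·P·Fᵀ + Q = [14163/854 43115/1708; 43115/1708 2044057/13664]
step 2: y = z − H·x̄ = [-31309/1708]
step 2: S = H·P̄·Hᵀ + R = [3001497/13664]
step 2: K = P̄·Hᵀ·S⁻¹ = [571528/3001497; 2388977/3001497]
step 2: x' = x̄ + K·y = [-18513971/6002994, 2007821/6002994]
step 2: P' = (I − K·H)·P̄ = [51744581/6002994 -48315413/6002994; -48315413/6002994 62649275/6002994]

step 0: x' = [103/31, -85/62], P' = [544/31 -514/31; -514/31 1145/62]
step 1: x' = [3939/1708, -1796/427], P' = [114697/13664 -53213/6832; -53213/6832 34717/3416]
step 2: x' = [-18513971/6002994, 2007821/6002994], P' = [51744581/6002994 -48315413/6002994; -48315413/6002994 62649275/6002994]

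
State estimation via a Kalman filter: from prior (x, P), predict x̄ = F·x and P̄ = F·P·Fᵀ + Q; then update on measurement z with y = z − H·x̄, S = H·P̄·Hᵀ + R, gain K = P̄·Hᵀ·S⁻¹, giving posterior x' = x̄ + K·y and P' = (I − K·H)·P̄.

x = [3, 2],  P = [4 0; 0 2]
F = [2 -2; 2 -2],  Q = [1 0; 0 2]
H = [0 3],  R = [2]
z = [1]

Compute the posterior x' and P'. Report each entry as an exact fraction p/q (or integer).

x' = [28/59, 41/118]
P' = [179/59 12/59; 12/59 13/59]

x̄ = F·x = [2, 2]
P̄ = F·P·Fᵀ + Q = [25 24; 24 26]
y = z − H·x̄ = [-5]
S = H·P̄·Hᵀ + R = [236]
K = P̄·Hᵀ·S⁻¹ = [18/59; 39/118]
x' = x̄ + K·y = [28/59, 41/118]
P' = (I − K·H)·P̄ = [179/59 12/59; 12/59 13/59]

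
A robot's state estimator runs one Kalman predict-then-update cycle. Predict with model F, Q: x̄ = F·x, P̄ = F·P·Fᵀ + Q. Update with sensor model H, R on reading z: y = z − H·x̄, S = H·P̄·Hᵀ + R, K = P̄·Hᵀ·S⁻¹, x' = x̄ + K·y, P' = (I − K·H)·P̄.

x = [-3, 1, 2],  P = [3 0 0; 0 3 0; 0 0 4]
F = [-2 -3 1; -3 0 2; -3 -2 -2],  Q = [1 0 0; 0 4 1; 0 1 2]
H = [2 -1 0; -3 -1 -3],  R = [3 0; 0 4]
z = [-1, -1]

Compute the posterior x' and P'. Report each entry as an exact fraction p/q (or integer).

x̄ = F·x = [5, 13, 3]
P̄ = F·P·Fᵀ + Q = [44 26 28; 26 47 12; 28 12 57]
y = z − H·x̄ = [2, 36]
S = H·P̄·Hᵀ + R = [122 -323; -323 1692]
K = P̄·Hᵀ·S⁻¹ = [26738/102095 -9498/102095; -43543/102095 -18027/102095; -11793/102095 -18362/102095]
x' = x̄ + K·y = [222023/102095, 591177/102095, -378333/102095]
P' = (I − K·H)·P̄ = [535908/102095 991602/102095 -853778/102095; 991602/102095 2113833/102095 -1672177/102095; -853778/102095 -1672177/102095 1435653/102095]

x' = [222023/102095, 591177/102095, -378333/102095]
P' = [535908/102095 991602/102095 -853778/102095; 991602/102095 2113833/102095 -1672177/102095; -853778/102095 -1672177/102095 1435653/102095]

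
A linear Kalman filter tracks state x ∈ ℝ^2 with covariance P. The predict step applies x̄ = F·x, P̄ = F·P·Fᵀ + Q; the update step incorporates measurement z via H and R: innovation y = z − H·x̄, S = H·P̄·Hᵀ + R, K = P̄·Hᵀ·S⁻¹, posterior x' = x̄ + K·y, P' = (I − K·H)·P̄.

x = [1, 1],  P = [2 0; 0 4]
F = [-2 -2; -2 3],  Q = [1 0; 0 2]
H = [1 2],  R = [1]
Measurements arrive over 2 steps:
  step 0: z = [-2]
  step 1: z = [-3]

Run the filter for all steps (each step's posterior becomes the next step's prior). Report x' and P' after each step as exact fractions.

step 0: x' = [-4, 1], P' = [3601/146 -902/73; -902/73 470/73]
step 1: x' = [254543/116364, -150343/58182], P' = [285275/116364 -67741/58182; -67741/58182 23309/29091]

step 0: x̄ = F·x = [-4, 1]
step 0: P̄ = F·P·Fᵀ + Q = [25 -16; -16 46]
step 0: y = z − H·x̄ = [0]
step 0: S = H·P̄·Hᵀ + R = [146]
step 0: K = P̄·Hᵀ·S⁻¹ = [-7/146; 38/73]
step 0: x' = x̄ + K·y = [-4, 1]
step 0: P' = (I − K·H)·P̄ = [3601/146 -902/73; -902/73 470/73]
step 1: x̄ = F·x = [6, 11]
step 1: P̄ = F·P·Fᵀ + Q = [1939/73 6186/73; 6186/73 22402/73]
step 1: y = z − H·x̄ = [-31]
step 1: S = H·P̄·Hᵀ + R = [116364/73]
step 1: K = P̄·Hᵀ·S⁻¹ = [14311/116364; 25495/58182]
step 1: x' = x̄ + K·y = [254543/116364, -150343/58182]
step 1: P' = (I − K·H)·P̄ = [285275/116364 -67741/58182; -67741/58182 23309/29091]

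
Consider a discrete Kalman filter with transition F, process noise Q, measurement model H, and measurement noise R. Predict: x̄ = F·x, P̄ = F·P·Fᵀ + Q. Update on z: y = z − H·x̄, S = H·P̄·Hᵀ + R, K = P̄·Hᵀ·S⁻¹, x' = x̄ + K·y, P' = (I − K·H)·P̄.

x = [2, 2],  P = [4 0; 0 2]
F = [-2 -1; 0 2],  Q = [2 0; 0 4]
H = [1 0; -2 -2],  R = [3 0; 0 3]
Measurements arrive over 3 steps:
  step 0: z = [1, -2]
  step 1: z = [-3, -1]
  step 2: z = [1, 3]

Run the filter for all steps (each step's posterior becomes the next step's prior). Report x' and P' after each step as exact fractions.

step 0: x̄ = F·x = [-6, 4]
step 0: P̄ = F·P·Fᵀ + Q = [20 -4; -4 12]
step 0: y = z − H·x̄ = [7, -6]
step 0: S = H·P̄·Hᵀ + R = [23 -32; -32 99]
step 0: K = P̄·Hᵀ·S⁻¹ = [956/1253 -96/1253; -908/1253 -496/1253]
step 0: x' = x̄ + K·y = [-250/1253, 1632/1253]
step 0: P' = (I − K·H)·P̄ = [2868/1253 -2724/1253; -2724/1253 3468/1253]
step 1: x̄ = F·x = [-1132/1253, 3264/1253]
step 1: P̄ = F·P·Fᵀ + Q = [6550/1253 3960/1253; 3960/1253 18884/1253]
step 1: y = z − H·x̄ = [-2627/1253, 3011/1253]
step 1: S = H·P̄·Hᵀ + R = [10309/1253 -21020/1253; -21020/1253 137175/1253]
step 1: K = P̄·Hᵀ·S⁻¹ = [14578/31039 -12612/155195; -66584/155195 -309464/775975]
step 1: x' = x̄ + K·y = [-323334/155195, 1975712/775975]
step 1: P' = (I − K·H)·P̄ = [43734/31039 -199752/155195; -199752/155195 1462956/775975]
step 2: x̄ = F·x = [1257628/775975, 3951424/775975]
step 2: P̄ = F·P·Fᵀ + Q = [3393266/775975 1069128/775975; 1069128/775975 8955724/775975]
step 2: y = z − H·x̄ = [-481653/775975, 12746029/775975]
step 2: S = H·P̄·Hᵀ + R = [5721191/775975 -8924788/775975; -8924788/775975 60276909/775975]
step 2: K = P̄·Hᵀ·S⁻¹ = [160937846/341768573 -26774364/341768573; -147550664/341768573 -135528136/341768573]
step 2: x' = x̄ + K·y = [14220446/341768573, -394219904/341768573]
step 2: P' = (I − K·H)·P̄ = [482813538/341768573 -442651992/341768573; -442651992/341768573 645944196/341768573]

step 0: x' = [-250/1253, 1632/1253], P' = [2868/1253 -2724/1253; -2724/1253 3468/1253]
step 1: x' = [-323334/155195, 1975712/775975], P' = [43734/31039 -199752/155195; -199752/155195 1462956/775975]
step 2: x' = [14220446/341768573, -394219904/341768573], P' = [482813538/341768573 -442651992/341768573; -442651992/341768573 645944196/341768573]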